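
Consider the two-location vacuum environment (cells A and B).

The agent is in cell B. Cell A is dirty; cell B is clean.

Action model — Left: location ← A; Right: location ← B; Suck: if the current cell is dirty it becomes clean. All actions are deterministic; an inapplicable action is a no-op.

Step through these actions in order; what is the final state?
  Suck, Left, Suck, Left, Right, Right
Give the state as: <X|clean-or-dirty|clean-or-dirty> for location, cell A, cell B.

[1] after Suck: <B|dirty|clean>
[2] after Left: <A|dirty|clean>
[3] after Suck: <A|clean|clean>
[4] after Left: <A|clean|clean>
[5] after Right: <B|clean|clean>
[6] after Right: <B|clean|clean>

<B|clean|clean>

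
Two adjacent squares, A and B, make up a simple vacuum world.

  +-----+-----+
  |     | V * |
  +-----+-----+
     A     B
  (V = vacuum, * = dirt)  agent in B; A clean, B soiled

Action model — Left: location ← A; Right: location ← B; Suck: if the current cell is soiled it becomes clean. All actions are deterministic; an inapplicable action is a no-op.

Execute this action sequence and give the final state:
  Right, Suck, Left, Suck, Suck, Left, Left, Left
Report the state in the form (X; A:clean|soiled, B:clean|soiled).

[1] after Right: (B; A:clean, B:soiled)
[2] after Suck: (B; A:clean, B:clean)
[3] after Left: (A; A:clean, B:clean)
[4] after Suck: (A; A:clean, B:clean)
[5] after Suck: (A; A:clean, B:clean)
[6] after Left: (A; A:clean, B:clean)
[7] after Left: (A; A:clean, B:clean)
[8] after Left: (A; A:clean, B:clean)

(A; A:clean, B:clean)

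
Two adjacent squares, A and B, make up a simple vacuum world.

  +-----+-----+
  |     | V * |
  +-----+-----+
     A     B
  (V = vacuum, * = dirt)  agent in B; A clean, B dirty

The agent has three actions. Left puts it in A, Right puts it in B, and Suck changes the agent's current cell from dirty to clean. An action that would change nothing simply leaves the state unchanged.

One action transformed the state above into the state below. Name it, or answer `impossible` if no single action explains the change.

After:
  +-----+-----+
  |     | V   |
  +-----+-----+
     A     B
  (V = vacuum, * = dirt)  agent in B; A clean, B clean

Suck

try  Left: <A|clean|dirty>
try Right: <B|clean|dirty>
try  Suck: <B|clean|clean>  ← match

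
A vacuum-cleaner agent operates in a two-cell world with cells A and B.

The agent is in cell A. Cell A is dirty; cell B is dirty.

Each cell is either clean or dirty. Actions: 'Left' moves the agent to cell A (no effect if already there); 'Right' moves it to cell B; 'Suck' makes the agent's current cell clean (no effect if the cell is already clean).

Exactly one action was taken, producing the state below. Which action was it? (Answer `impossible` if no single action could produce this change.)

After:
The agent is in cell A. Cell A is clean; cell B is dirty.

try  Left: (A; A:dirty, B:dirty)
try Right: (B; A:dirty, B:dirty)
try  Suck: (A; A:clean, B:dirty)  ← match

Suck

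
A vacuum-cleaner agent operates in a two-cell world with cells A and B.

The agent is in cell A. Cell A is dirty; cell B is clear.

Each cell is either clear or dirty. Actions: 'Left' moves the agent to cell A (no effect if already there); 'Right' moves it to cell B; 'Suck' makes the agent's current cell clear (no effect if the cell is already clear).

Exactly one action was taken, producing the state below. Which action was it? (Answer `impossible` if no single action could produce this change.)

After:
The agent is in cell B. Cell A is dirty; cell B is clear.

Right

try  Left: (A; A:dirty, B:clear)
try Right: (B; A:dirty, B:clear)  ← match
try  Suck: (A; A:clear, B:clear)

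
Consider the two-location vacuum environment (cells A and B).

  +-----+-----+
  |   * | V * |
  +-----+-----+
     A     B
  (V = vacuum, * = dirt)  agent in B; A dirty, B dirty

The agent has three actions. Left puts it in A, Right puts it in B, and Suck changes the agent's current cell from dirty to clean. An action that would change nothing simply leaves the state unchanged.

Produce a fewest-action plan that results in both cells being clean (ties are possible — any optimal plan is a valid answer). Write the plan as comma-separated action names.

t=1 Suck ⇒ in B — A dirty, B clean
t=2 Left ⇒ in A — A dirty, B clean
t=3 Suck ⇒ in A — A clean, B clean
min 3: Suck B + move + Suck A

Suck, Left, Suck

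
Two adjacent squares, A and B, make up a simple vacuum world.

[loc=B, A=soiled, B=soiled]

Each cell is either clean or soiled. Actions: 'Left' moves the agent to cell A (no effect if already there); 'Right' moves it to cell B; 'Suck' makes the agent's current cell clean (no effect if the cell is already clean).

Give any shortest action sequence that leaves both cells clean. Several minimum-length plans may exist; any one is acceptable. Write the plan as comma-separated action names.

Suck, Left, Suck

t=1 Suck ⇒ loc=B A=soiled B=clean
t=2 Left ⇒ loc=A A=soiled B=clean
t=3 Suck ⇒ loc=A A=clean B=clean
min 3: Suck B + move + Suck A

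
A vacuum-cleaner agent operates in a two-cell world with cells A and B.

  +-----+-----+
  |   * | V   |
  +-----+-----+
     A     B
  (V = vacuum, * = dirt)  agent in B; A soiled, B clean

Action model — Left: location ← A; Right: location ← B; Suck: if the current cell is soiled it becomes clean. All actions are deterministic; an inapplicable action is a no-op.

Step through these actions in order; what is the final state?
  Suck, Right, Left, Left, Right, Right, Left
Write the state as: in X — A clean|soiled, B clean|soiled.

step 1/7 (Suck): in B — A soiled, B clean
step 2/7 (Right): in B — A soiled, B clean
step 3/7 (Left): in A — A soiled, B clean
step 4/7 (Left): in A — A soiled, B clean
step 5/7 (Right): in B — A soiled, B clean
step 6/7 (Right): in B — A soiled, B clean
step 7/7 (Left): in A — A soiled, B clean

in A — A soiled, B clean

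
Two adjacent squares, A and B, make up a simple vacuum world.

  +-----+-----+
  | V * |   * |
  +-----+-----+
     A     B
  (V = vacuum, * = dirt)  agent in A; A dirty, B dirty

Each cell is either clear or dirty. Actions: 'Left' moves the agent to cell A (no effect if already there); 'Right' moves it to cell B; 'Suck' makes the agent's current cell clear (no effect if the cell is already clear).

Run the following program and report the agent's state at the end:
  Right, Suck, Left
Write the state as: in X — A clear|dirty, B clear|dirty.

1. Right → in B — A dirty, B dirty
2. Suck → in B — A dirty, B clear
3. Left → in A — A dirty, B clear

in A — A dirty, B clear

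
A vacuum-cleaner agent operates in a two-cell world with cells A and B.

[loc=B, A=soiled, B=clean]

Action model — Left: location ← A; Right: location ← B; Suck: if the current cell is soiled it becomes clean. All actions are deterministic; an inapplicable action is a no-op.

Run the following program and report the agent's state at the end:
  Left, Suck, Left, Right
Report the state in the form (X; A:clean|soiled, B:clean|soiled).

(B; A:clean, B:clean)

t=1 Left ⇒ (A; A:soiled, B:clean)
t=2 Suck ⇒ (A; A:clean, B:clean)
t=3 Left ⇒ (A; A:clean, B:clean)
t=4 Right ⇒ (B; A:clean, B:clean)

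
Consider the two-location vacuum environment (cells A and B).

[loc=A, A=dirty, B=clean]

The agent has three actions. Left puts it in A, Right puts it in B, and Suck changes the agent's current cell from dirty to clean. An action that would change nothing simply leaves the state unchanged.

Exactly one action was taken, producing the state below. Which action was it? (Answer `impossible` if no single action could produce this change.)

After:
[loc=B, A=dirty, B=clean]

try  Left: <A|dirty|clean>
try Right: <B|dirty|clean>  ← match
try  Suck: <A|clean|clean>

Right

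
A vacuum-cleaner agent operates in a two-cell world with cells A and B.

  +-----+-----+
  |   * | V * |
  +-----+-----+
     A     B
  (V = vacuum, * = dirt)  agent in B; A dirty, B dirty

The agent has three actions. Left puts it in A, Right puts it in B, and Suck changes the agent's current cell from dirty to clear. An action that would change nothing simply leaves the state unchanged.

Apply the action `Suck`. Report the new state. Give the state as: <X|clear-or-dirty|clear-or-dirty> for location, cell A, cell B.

start: <B|dirty|dirty>
t=1 Suck ⇒ <B|dirty|clear>

<B|dirty|clear>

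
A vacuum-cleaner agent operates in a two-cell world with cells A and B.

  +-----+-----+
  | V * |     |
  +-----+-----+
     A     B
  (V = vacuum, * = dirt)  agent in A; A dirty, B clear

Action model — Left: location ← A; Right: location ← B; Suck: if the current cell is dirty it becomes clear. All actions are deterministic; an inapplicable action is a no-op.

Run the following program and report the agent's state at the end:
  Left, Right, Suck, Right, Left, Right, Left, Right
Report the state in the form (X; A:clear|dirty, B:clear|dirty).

1) do Left; now (A; A:dirty, B:clear)
2) do Right; now (B; A:dirty, B:clear)
3) do Suck; now (B; A:dirty, B:clear)
4) do Right; now (B; A:dirty, B:clear)
5) do Left; now (A; A:dirty, B:clear)
6) do Right; now (B; A:dirty, B:clear)
7) do Left; now (A; A:dirty, B:clear)
8) do Right; now (B; A:dirty, B:clear)

(B; A:dirty, B:clear)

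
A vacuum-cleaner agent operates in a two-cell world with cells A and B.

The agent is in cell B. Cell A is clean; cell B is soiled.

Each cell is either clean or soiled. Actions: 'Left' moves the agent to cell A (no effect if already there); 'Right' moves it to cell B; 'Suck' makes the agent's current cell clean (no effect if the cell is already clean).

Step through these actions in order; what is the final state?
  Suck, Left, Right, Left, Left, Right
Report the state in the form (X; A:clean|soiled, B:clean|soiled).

Suck (#1): (B; A:clean, B:clean)
Left (#2): (A; A:clean, B:clean)
Right (#3): (B; A:clean, B:clean)
Left (#4): (A; A:clean, B:clean)
Left (#5): (A; A:clean, B:clean)
Right (#6): (B; A:clean, B:clean)

(B; A:clean, B:clean)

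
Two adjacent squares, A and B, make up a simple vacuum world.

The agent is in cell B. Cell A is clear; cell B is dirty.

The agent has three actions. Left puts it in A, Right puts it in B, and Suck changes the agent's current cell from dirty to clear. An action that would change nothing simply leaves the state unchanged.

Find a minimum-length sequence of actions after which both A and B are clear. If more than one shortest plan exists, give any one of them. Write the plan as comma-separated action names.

step 1/1 (Suck): loc=B A=clear B=clear
min 1: B is dirty, one Suck

Suck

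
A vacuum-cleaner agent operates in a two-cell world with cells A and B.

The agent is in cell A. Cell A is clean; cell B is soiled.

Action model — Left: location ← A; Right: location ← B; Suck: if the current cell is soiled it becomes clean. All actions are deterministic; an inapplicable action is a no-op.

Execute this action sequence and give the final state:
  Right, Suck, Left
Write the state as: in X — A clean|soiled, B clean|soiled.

t=1 Right ⇒ in B — A clean, B soiled
t=2 Suck ⇒ in B — A clean, B clean
t=3 Left ⇒ in A — A clean, B clean

in A — A clean, B clean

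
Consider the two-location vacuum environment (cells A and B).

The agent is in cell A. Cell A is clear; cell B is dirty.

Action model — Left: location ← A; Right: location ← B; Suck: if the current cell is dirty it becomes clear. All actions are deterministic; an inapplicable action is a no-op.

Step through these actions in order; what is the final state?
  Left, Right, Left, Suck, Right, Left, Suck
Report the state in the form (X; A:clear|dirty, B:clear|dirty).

Left (#1): (A; A:clear, B:dirty)
Right (#2): (B; A:clear, B:dirty)
Left (#3): (A; A:clear, B:dirty)
Suck (#4): (A; A:clear, B:dirty)
Right (#5): (B; A:clear, B:dirty)
Left (#6): (A; A:clear, B:dirty)
Suck (#7): (A; A:clear, B:dirty)

(A; A:clear, B:dirty)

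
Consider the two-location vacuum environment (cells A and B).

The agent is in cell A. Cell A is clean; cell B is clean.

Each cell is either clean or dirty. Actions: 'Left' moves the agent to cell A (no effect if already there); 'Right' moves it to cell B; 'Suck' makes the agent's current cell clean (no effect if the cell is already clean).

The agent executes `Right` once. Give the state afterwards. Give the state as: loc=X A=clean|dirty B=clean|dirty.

start: loc=A A=clean B=clean
[1] after Right: loc=B A=clean B=clean

loc=B A=clean B=clean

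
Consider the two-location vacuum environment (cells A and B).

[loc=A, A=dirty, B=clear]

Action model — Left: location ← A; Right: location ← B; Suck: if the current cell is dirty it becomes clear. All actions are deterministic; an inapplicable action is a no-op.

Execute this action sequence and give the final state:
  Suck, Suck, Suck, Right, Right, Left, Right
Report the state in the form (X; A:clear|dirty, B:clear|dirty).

(B; A:clear, B:clear)

1. Suck → (A; A:clear, B:clear)
2. Suck → (A; A:clear, B:clear)
3. Suck → (A; A:clear, B:clear)
4. Right → (B; A:clear, B:clear)
5. Right → (B; A:clear, B:clear)
6. Left → (A; A:clear, B:clear)
7. Right → (B; A:clear, B:clear)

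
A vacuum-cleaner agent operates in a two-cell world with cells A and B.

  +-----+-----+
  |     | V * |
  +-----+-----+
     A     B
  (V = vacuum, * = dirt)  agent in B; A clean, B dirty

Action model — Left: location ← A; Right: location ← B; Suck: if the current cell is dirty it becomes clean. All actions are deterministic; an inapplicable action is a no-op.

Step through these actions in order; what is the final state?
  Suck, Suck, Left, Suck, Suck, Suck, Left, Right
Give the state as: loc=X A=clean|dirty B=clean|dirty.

loc=B A=clean B=clean

t=1 Suck ⇒ loc=B A=clean B=clean
t=2 Suck ⇒ loc=B A=clean B=clean
t=3 Left ⇒ loc=A A=clean B=clean
t=4 Suck ⇒ loc=A A=clean B=clean
t=5 Suck ⇒ loc=A A=clean B=clean
t=6 Suck ⇒ loc=A A=clean B=clean
t=7 Left ⇒ loc=A A=clean B=clean
t=8 Right ⇒ loc=B A=clean B=clean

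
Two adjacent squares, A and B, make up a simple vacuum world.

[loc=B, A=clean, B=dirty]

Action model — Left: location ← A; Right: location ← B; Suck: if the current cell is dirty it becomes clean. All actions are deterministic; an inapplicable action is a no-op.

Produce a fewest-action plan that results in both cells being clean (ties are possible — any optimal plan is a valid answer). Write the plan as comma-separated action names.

Suck

step 1/1 (Suck): loc=B A=clean B=clean
min 1: B is dirty, one Suck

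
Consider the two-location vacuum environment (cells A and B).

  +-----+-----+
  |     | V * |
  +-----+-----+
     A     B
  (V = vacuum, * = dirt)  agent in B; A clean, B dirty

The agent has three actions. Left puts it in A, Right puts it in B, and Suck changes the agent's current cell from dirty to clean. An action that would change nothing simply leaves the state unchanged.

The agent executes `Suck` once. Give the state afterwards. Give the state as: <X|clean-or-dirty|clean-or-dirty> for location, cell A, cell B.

start: <B|clean|dirty>
step 1/1 (Suck): <B|clean|clean>

<B|clean|clean>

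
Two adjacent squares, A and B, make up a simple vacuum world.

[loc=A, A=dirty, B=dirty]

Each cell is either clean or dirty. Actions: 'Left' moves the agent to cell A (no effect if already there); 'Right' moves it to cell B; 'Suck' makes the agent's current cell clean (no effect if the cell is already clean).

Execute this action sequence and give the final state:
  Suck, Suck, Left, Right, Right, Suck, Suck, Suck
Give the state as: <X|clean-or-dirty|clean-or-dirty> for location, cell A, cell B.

t=1 Suck ⇒ <A|clean|dirty>
t=2 Suck ⇒ <A|clean|dirty>
t=3 Left ⇒ <A|clean|dirty>
t=4 Right ⇒ <B|clean|dirty>
t=5 Right ⇒ <B|clean|dirty>
t=6 Suck ⇒ <B|clean|clean>
t=7 Suck ⇒ <B|clean|clean>
t=8 Suck ⇒ <B|clean|clean>

<B|clean|clean>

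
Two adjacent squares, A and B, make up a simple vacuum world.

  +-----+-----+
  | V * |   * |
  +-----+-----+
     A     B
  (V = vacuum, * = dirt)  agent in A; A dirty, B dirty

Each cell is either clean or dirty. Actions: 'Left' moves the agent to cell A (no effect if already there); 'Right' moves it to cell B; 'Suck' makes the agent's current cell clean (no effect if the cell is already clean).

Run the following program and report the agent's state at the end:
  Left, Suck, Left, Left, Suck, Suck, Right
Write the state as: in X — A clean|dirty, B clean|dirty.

[1] after Left: in A — A dirty, B dirty
[2] after Suck: in A — A clean, B dirty
[3] after Left: in A — A clean, B dirty
[4] after Left: in A — A clean, B dirty
[5] after Suck: in A — A clean, B dirty
[6] after Suck: in A — A clean, B dirty
[7] after Right: in B — A clean, B dirty

in B — A clean, B dirty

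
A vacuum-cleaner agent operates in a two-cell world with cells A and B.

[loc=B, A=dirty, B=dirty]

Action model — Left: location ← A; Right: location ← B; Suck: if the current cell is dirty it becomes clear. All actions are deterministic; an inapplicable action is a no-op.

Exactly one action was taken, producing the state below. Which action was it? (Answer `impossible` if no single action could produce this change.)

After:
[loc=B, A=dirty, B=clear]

Suck

try  Left: <A|dirty|dirty>
try Right: <B|dirty|dirty>
try  Suck: <B|dirty|clear>  ← match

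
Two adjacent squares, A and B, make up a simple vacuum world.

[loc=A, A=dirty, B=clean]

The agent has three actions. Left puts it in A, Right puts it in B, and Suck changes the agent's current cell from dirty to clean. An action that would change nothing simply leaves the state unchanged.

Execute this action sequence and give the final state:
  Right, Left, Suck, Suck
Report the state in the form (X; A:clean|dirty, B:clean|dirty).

(A; A:clean, B:clean)

step 1/4 (Right): (B; A:dirty, B:clean)
step 2/4 (Left): (A; A:dirty, B:clean)
step 3/4 (Suck): (A; A:clean, B:clean)
step 4/4 (Suck): (A; A:clean, B:clean)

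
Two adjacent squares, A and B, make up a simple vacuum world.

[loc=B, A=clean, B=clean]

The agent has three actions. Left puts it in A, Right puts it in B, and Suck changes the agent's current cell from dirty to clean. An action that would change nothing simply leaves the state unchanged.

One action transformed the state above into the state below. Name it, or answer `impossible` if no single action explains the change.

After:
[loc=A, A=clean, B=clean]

Left

try  Left: in A — A clean, B clean  ← match
try Right: in B — A clean, B clean
try  Suck: in B — A clean, B clean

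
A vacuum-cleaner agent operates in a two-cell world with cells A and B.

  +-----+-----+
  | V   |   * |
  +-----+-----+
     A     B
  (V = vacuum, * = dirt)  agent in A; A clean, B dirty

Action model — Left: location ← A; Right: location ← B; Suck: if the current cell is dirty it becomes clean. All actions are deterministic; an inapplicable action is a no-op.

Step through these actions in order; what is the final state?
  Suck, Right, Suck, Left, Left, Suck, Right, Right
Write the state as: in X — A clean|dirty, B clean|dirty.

Suck (#1): in A — A clean, B dirty
Right (#2): in B — A clean, B dirty
Suck (#3): in B — A clean, B clean
Left (#4): in A — A clean, B clean
Left (#5): in A — A clean, B clean
Suck (#6): in A — A clean, B clean
Right (#7): in B — A clean, B clean
Right (#8): in B — A clean, B clean

in B — A clean, B clean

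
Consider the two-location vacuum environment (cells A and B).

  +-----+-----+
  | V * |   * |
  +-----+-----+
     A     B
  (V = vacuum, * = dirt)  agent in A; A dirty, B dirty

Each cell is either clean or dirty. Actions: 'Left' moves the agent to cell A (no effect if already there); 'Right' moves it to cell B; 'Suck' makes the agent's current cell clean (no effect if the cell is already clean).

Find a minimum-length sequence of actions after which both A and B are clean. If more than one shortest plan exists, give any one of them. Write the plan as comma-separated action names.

1) do Suck; now (A; A:clean, B:dirty)
2) do Right; now (B; A:clean, B:dirty)
3) do Suck; now (B; A:clean, B:clean)
min 3: Suck A + move + Suck B

Suck, Right, Suck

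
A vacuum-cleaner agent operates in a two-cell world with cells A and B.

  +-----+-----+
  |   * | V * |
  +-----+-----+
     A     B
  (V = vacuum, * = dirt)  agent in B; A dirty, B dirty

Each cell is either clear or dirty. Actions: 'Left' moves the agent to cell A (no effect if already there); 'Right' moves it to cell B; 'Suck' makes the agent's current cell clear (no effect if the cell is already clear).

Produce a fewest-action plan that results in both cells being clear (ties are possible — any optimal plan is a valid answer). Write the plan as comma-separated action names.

Suck, Left, Suck

step 1/3 (Suck): (B; A:dirty, B:clear)
step 2/3 (Left): (A; A:dirty, B:clear)
step 3/3 (Suck): (A; A:clear, B:clear)
min 3: Suck B + move + Suck A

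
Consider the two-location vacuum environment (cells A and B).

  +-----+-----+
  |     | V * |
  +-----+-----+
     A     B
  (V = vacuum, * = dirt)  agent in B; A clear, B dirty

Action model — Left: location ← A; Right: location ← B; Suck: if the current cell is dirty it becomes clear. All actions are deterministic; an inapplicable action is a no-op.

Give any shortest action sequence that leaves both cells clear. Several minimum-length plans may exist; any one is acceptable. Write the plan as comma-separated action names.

[1] after Suck: (B; A:clear, B:clear)
min 1: B is dirty, one Suck

Suck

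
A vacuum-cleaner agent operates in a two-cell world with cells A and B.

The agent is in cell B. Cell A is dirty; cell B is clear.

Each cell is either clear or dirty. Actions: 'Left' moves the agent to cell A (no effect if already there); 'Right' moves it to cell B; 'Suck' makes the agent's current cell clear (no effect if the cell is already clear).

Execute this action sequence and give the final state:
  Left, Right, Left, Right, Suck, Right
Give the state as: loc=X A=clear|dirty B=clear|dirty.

1. Left → loc=A A=dirty B=clear
2. Right → loc=B A=dirty B=clear
3. Left → loc=A A=dirty B=clear
4. Right → loc=B A=dirty B=clear
5. Suck → loc=B A=dirty B=clear
6. Right → loc=B A=dirty B=clear

loc=B A=dirty B=clear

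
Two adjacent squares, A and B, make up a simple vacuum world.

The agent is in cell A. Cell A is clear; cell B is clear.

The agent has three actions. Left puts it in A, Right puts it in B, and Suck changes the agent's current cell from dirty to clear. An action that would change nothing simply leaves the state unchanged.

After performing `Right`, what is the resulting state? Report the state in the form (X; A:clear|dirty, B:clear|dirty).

(B; A:clear, B:clear)

start: (A; A:clear, B:clear)
Right (#1): (B; A:clear, B:clear)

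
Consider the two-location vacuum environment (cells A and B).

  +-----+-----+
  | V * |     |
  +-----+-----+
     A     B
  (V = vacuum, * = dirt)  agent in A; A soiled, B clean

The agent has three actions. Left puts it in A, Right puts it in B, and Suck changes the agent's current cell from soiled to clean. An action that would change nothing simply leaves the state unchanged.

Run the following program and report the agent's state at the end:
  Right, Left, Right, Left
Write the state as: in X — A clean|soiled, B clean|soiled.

in A — A soiled, B clean

1) do Right; now in B — A soiled, B clean
2) do Left; now in A — A soiled, B clean
3) do Right; now in B — A soiled, B clean
4) do Left; now in A — A soiled, B clean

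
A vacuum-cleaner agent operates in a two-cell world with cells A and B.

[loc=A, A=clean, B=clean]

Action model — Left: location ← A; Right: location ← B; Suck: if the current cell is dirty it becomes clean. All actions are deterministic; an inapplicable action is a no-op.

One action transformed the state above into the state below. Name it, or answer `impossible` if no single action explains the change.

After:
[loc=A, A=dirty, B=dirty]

impossible

try  Left: loc=A A=clean B=clean
try Right: loc=B A=clean B=clean
try  Suck: loc=A A=clean B=clean
no single action produces the after-state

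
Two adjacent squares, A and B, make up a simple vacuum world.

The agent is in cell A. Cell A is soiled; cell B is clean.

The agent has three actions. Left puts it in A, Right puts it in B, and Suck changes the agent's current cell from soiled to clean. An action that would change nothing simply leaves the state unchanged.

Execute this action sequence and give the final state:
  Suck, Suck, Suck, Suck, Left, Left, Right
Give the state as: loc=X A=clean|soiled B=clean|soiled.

loc=B A=clean B=clean

Suck (#1): loc=A A=clean B=clean
Suck (#2): loc=A A=clean B=clean
Suck (#3): loc=A A=clean B=clean
Suck (#4): loc=A A=clean B=clean
Left (#5): loc=A A=clean B=clean
Left (#6): loc=A A=clean B=clean
Right (#7): loc=B A=clean B=clean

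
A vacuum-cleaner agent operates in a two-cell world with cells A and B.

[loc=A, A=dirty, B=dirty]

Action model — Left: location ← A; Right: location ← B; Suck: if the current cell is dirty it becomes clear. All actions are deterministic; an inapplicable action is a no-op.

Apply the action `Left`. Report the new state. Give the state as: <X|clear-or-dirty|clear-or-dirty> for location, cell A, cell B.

<A|dirty|dirty>

start: <A|dirty|dirty>
1. Left → <A|dirty|dirty>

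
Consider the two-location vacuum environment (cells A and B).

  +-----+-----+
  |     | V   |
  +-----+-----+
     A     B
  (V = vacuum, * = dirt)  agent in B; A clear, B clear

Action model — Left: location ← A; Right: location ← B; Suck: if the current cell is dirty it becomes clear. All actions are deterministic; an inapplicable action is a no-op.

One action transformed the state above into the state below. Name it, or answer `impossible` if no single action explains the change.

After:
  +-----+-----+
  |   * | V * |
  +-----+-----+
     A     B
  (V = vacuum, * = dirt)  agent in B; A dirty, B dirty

try  Left: (A; A:clear, B:clear)
try Right: (B; A:clear, B:clear)
try  Suck: (B; A:clear, B:clear)
no single action produces the after-state

impossible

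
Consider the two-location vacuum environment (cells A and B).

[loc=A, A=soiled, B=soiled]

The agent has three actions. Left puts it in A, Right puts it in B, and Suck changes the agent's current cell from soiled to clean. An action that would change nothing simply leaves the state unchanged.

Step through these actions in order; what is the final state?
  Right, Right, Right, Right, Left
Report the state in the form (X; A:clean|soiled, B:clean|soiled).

(A; A:soiled, B:soiled)

Right (#1): (B; A:soiled, B:soiled)
Right (#2): (B; A:soiled, B:soiled)
Right (#3): (B; A:soiled, B:soiled)
Right (#4): (B; A:soiled, B:soiled)
Left (#5): (A; A:soiled, B:soiled)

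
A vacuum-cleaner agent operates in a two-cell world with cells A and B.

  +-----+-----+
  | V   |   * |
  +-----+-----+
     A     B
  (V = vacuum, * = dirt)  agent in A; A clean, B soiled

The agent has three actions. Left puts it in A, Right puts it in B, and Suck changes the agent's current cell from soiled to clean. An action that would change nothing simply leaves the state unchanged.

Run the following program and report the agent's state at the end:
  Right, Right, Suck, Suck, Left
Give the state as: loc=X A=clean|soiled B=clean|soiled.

1) do Right; now loc=B A=clean B=soiled
2) do Right; now loc=B A=clean B=soiled
3) do Suck; now loc=B A=clean B=clean
4) do Suck; now loc=B A=clean B=clean
5) do Left; now loc=A A=clean B=clean

loc=A A=clean B=clean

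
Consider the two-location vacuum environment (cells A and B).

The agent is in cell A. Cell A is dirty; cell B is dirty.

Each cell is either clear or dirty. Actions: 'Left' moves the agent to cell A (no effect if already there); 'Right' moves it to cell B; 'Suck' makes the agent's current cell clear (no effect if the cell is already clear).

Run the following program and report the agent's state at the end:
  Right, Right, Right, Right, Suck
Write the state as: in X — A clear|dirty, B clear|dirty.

[1] after Right: in B — A dirty, B dirty
[2] after Right: in B — A dirty, B dirty
[3] after Right: in B — A dirty, B dirty
[4] after Right: in B — A dirty, B dirty
[5] after Suck: in B — A dirty, B clear

in B — A dirty, B clear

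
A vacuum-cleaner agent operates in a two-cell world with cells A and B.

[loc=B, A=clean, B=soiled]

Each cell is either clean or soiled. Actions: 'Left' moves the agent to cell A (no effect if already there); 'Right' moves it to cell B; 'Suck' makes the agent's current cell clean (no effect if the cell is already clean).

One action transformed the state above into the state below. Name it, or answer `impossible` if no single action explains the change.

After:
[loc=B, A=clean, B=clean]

try  Left: in A — A clean, B soiled
try Right: in B — A clean, B soiled
try  Suck: in B — A clean, B clean  ← match

Suck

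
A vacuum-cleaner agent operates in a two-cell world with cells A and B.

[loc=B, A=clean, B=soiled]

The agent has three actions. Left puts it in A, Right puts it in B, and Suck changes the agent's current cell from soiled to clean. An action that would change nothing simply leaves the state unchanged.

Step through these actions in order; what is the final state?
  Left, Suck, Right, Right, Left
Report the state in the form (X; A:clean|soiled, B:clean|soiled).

(A; A:clean, B:soiled)

Left (#1): (A; A:clean, B:soiled)
Suck (#2): (A; A:clean, B:soiled)
Right (#3): (B; A:clean, B:soiled)
Right (#4): (B; A:clean, B:soiled)
Left (#5): (A; A:clean, B:soiled)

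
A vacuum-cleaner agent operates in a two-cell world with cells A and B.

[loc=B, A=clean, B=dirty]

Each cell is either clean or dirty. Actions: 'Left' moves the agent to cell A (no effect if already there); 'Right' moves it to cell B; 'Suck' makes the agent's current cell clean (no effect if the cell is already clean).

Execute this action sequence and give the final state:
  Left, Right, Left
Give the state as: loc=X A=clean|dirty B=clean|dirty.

loc=A A=clean B=dirty

t=1 Left ⇒ loc=A A=clean B=dirty
t=2 Right ⇒ loc=B A=clean B=dirty
t=3 Left ⇒ loc=A A=clean B=dirty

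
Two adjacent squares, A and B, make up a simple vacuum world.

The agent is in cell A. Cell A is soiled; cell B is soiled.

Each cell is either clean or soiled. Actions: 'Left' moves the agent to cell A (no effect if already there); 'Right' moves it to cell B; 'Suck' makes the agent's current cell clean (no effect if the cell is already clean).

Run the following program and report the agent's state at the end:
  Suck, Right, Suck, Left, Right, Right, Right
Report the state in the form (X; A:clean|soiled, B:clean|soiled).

(B; A:clean, B:clean)

step 1/7 (Suck): (A; A:clean, B:soiled)
step 2/7 (Right): (B; A:clean, B:soiled)
step 3/7 (Suck): (B; A:clean, B:clean)
step 4/7 (Left): (A; A:clean, B:clean)
step 5/7 (Right): (B; A:clean, B:clean)
step 6/7 (Right): (B; A:clean, B:clean)
step 7/7 (Right): (B; A:clean, B:clean)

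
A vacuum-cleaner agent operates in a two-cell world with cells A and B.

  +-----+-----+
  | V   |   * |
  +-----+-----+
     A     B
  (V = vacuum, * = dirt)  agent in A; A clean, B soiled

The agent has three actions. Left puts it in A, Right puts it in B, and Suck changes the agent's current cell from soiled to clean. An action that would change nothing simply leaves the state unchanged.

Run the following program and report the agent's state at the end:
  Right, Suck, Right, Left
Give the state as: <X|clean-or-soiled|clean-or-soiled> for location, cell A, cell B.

<A|clean|clean>

Right (#1): <B|clean|soiled>
Suck (#2): <B|clean|clean>
Right (#3): <B|clean|clean>
Left (#4): <A|clean|clean>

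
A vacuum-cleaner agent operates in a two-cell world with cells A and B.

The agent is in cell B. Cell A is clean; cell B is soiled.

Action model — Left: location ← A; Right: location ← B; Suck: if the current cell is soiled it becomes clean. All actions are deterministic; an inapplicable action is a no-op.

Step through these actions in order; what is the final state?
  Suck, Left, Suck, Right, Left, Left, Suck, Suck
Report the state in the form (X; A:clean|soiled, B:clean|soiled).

(A; A:clean, B:clean)

Suck (#1): (B; A:clean, B:clean)
Left (#2): (A; A:clean, B:clean)
Suck (#3): (A; A:clean, B:clean)
Right (#4): (B; A:clean, B:clean)
Left (#5): (A; A:clean, B:clean)
Left (#6): (A; A:clean, B:clean)
Suck (#7): (A; A:clean, B:clean)
Suck (#8): (A; A:clean, B:clean)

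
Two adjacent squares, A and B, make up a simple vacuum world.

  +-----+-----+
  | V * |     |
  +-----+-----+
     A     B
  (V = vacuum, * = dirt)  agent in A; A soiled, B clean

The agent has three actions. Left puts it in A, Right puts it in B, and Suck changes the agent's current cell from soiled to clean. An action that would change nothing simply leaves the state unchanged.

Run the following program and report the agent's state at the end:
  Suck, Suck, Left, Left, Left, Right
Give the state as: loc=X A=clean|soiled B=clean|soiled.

loc=B A=clean B=clean

1) do Suck; now loc=A A=clean B=clean
2) do Suck; now loc=A A=clean B=clean
3) do Left; now loc=A A=clean B=clean
4) do Left; now loc=A A=clean B=clean
5) do Left; now loc=A A=clean B=clean
6) do Right; now loc=B A=clean B=clean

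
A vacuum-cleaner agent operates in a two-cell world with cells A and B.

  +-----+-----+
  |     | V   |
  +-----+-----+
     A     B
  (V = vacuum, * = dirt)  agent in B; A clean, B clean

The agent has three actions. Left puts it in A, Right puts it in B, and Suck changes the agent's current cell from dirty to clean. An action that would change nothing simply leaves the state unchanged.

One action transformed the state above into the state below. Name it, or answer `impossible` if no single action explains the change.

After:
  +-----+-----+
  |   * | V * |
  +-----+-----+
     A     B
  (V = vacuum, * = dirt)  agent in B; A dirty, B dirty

impossible

try  Left: in A — A clean, B clean
try Right: in B — A clean, B clean
try  Suck: in B — A clean, B clean
no single action produces the after-state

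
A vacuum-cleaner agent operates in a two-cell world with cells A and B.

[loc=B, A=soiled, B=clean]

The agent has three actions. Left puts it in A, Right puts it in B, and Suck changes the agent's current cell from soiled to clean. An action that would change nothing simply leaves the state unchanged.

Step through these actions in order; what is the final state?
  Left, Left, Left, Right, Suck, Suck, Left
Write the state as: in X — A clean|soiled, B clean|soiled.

Left (#1): in A — A soiled, B clean
Left (#2): in A — A soiled, B clean
Left (#3): in A — A soiled, B clean
Right (#4): in B — A soiled, B clean
Suck (#5): in B — A soiled, B clean
Suck (#6): in B — A soiled, B clean
Left (#7): in A — A soiled, B clean

in A — A soiled, B clean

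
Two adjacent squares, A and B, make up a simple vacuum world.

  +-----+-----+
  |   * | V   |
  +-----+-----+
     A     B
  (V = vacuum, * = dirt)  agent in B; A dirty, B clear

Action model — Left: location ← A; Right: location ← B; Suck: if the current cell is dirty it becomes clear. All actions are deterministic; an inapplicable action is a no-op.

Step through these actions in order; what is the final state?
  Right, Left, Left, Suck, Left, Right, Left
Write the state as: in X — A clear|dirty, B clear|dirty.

[1] after Right: in B — A dirty, B clear
[2] after Left: in A — A dirty, B clear
[3] after Left: in A — A dirty, B clear
[4] after Suck: in A — A clear, B clear
[5] after Left: in A — A clear, B clear
[6] after Right: in B — A clear, B clear
[7] after Left: in A — A clear, B clear

in A — A clear, B clear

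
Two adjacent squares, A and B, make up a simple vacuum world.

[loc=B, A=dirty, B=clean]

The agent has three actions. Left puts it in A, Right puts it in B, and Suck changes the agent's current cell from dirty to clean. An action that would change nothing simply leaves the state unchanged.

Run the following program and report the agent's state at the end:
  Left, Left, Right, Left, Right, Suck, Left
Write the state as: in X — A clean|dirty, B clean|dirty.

t=1 Left ⇒ in A — A dirty, B clean
t=2 Left ⇒ in A — A dirty, B clean
t=3 Right ⇒ in B — A dirty, B clean
t=4 Left ⇒ in A — A dirty, B clean
t=5 Right ⇒ in B — A dirty, B clean
t=6 Suck ⇒ in B — A dirty, B clean
t=7 Left ⇒ in A — A dirty, B clean

in A — A dirty, B clean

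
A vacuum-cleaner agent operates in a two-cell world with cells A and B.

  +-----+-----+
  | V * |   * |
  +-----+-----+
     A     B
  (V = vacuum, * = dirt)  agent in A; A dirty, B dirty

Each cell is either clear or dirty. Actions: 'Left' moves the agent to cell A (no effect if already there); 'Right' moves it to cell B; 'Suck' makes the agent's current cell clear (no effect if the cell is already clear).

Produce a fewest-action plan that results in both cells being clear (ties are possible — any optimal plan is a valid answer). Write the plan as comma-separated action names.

step 1/3 (Suck): <A|clear|dirty>
step 2/3 (Right): <B|clear|dirty>
step 3/3 (Suck): <B|clear|clear>
min 3: Suck A + move + Suck B

Suck, Right, Suck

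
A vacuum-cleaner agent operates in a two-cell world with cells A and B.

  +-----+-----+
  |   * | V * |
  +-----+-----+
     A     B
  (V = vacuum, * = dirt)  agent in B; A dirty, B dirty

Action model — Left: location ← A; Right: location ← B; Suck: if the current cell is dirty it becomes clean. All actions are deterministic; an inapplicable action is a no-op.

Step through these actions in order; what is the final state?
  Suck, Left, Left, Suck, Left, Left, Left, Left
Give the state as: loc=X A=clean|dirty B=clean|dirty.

step 1/8 (Suck): loc=B A=dirty B=clean
step 2/8 (Left): loc=A A=dirty B=clean
step 3/8 (Left): loc=A A=dirty B=clean
step 4/8 (Suck): loc=A A=clean B=clean
step 5/8 (Left): loc=A A=clean B=clean
step 6/8 (Left): loc=A A=clean B=clean
step 7/8 (Left): loc=A A=clean B=clean
step 8/8 (Left): loc=A A=clean B=clean

loc=A A=clean B=clean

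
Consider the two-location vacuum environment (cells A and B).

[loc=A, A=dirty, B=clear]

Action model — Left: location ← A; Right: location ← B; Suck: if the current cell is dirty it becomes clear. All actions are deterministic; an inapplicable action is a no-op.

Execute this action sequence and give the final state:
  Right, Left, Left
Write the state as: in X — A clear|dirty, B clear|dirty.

1. Right → in B — A dirty, B clear
2. Left → in A — A dirty, B clear
3. Left → in A — A dirty, B clear

in A — A dirty, B clear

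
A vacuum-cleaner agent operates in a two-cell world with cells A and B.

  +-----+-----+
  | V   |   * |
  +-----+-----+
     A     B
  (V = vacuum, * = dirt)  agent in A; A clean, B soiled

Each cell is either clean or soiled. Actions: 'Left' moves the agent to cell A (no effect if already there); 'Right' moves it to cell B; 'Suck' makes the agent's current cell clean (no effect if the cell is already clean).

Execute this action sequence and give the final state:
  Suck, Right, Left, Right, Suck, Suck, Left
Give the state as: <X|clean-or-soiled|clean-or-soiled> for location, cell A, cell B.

<A|clean|clean>

Suck (#1): <A|clean|soiled>
Right (#2): <B|clean|soiled>
Left (#3): <A|clean|soiled>
Right (#4): <B|clean|soiled>
Suck (#5): <B|clean|clean>
Suck (#6): <B|clean|clean>
Left (#7): <A|clean|clean>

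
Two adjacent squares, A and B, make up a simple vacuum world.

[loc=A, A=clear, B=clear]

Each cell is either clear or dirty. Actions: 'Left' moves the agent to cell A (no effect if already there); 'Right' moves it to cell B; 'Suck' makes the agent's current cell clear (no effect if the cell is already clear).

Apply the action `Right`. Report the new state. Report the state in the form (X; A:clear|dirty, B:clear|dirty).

(B; A:clear, B:clear)

start: (A; A:clear, B:clear)
1) do Right; now (B; A:clear, B:clear)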